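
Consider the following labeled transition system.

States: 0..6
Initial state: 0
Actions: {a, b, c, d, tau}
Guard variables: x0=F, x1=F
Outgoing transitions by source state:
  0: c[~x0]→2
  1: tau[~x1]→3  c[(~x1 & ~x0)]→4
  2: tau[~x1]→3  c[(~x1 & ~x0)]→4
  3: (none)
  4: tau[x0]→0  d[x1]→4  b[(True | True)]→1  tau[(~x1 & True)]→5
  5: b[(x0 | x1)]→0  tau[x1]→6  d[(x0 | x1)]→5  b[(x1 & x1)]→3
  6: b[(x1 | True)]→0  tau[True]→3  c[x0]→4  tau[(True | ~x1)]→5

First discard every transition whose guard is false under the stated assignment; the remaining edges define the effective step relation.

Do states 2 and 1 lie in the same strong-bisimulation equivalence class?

Refine partition for ~:
  π0 = {{0,1,2,3,4,5,6}}
  π1 = {{0},{1,2},{3,5},{4,6}}
  π2 = {{0},{1,2},{3,5},{4},{6}}
stable after 3 split(s): 5 block(s)
class of 2: {1,2}; class of 1: {1,2}

Answer: BISIMILAR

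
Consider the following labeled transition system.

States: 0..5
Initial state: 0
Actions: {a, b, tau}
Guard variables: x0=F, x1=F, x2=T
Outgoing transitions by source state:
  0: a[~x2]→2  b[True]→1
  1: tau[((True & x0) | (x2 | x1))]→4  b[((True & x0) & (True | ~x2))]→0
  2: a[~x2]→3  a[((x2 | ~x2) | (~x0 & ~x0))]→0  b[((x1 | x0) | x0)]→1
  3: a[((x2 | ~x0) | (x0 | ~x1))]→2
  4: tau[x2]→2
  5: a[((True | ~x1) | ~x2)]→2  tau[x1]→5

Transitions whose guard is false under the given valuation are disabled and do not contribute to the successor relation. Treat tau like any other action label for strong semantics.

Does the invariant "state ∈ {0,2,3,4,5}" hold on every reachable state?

Answer: INVARIANT VIOLATED at state 1

Trace:
Inv-set: {0,2,3,4,5}
Reachable = {0,1,2,4}
  0: ok
  1: VIOLATES
  2: ok
  4: ok
witness against invariant: b → 1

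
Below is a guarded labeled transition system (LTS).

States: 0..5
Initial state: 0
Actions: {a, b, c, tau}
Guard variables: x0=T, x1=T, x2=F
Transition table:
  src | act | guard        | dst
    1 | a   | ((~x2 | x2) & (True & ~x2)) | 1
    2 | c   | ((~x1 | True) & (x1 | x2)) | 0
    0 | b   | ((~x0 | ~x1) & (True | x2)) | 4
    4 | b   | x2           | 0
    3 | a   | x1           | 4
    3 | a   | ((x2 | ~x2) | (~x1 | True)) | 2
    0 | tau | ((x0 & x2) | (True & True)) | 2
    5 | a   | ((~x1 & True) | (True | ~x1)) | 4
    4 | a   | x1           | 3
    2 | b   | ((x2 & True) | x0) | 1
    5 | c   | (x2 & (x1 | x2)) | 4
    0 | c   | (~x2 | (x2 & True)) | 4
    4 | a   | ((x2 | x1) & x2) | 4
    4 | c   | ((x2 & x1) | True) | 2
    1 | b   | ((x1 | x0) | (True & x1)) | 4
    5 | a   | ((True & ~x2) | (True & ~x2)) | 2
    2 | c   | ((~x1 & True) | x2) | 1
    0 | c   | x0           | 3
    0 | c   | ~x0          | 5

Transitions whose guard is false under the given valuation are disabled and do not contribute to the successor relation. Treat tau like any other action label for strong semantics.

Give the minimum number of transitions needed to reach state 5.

BFS to 5:
  L0 = {0}
  L1 = {2,3,4}
  L2 = {1}
5 never appears.

Answer: UNREACHABLE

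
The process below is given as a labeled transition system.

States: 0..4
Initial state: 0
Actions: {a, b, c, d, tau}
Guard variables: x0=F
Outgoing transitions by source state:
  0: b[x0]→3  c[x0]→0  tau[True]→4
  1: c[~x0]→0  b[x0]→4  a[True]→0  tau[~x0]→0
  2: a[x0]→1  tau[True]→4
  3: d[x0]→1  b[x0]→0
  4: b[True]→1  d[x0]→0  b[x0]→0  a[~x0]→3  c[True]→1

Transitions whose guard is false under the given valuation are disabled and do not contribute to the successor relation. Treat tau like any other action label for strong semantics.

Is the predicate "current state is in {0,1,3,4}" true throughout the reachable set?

Answer: INVARIANT HOLDS

Analysis:
Inv-set: {0,1,3,4}
Reach set: {0,1,3,4}
  0: ✓
  1: ✓
  3: ✓
  4: ✓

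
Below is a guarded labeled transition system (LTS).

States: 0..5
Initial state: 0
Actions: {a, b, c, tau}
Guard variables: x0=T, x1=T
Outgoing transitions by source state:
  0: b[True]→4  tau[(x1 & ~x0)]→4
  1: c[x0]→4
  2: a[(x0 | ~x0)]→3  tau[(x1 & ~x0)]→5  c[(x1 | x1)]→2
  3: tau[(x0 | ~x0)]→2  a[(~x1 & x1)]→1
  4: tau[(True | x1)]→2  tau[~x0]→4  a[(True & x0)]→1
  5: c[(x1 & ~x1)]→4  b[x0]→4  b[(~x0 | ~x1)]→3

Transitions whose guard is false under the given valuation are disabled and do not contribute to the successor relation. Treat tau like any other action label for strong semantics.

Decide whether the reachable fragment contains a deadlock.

Answer: DEADLOCK-FREE

Working:
R = {0,1,2,3,4}
  0: b→4  [1 out]
  1: c→4  [1 out]
  2: a→3  c→2  [2 out]
  3: tau→2  [1 out]
  4: a→1  tau→2  [2 out]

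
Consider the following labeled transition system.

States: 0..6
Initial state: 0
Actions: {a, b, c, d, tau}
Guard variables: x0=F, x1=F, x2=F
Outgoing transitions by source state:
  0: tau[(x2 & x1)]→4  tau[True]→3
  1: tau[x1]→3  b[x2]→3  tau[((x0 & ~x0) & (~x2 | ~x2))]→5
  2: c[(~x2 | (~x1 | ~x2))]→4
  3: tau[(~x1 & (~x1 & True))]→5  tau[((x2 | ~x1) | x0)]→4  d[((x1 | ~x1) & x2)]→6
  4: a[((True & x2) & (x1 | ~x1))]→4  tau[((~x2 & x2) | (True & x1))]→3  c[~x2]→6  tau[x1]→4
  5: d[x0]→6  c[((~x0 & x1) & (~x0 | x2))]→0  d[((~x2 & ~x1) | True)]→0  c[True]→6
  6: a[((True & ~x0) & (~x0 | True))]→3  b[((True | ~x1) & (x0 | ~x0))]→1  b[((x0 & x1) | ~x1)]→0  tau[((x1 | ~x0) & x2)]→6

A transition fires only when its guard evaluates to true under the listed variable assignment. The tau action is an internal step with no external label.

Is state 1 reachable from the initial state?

10 transition(s) survive guard evaluation.
L0 = {0}
L1 = {3}  total {0,3}
L2 = {4,5}  total {0,3,4,5}
L3 = {6}  total {0,3,4,5,6}
L4 = {1}  total {0,1,3,4,5,6}
Reach set: {0,1,3,4,5,6}
trace reaching 1: tau·tau·c·b

Answer: REACHABLE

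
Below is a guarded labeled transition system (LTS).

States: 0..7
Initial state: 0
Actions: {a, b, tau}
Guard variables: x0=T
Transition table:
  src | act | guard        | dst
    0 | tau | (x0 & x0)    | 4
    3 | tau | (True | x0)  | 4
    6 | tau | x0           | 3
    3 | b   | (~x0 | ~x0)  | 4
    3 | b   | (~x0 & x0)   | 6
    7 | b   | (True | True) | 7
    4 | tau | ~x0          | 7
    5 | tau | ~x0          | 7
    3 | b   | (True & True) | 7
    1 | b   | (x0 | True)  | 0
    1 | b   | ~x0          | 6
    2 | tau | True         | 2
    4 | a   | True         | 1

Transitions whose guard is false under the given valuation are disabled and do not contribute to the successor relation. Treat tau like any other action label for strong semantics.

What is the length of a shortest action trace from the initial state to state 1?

Answer: 2

Analysis:
Layered search for 1:
  Layer 0: {0}
  Layer 1: {4}
  Layer 2: {1}
1 enters at depth 2; path tau·a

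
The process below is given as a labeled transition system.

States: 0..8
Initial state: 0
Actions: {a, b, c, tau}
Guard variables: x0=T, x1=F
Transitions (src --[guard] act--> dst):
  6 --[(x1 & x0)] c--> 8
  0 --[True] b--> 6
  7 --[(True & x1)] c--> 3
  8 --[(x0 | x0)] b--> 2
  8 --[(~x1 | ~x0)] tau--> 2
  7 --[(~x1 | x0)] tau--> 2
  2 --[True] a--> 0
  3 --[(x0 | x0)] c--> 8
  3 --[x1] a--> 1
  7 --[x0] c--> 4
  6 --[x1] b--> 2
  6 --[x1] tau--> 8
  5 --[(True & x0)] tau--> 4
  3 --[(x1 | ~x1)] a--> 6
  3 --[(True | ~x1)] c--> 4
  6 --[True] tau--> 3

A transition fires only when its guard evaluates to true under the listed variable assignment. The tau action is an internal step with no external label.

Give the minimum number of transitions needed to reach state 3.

Breadth-first toward 3:
  Layer 0: {0}
  Layer 1: {6}
  Layer 2: {3}
3 enters at depth 2; path b·tau

Answer: 2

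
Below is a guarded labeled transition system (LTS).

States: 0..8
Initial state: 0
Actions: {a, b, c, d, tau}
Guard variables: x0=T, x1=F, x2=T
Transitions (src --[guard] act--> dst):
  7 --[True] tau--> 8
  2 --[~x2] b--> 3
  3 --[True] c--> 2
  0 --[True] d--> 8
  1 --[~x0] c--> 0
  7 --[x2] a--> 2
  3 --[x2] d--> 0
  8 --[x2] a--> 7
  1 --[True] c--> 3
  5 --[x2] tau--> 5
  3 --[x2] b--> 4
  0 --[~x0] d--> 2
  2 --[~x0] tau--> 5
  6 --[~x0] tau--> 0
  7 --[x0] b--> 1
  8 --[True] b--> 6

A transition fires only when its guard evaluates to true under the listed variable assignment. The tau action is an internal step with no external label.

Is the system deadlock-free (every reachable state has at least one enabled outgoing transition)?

Answer: DEADLOCK at state 2

Trace:
Reach set: {0,1,2,3,4,6,7,8}
  0: d→8  [deg 1]
  1: c→3  [deg 1]
  2: ∅  [deadlock]
  3: b→4  c→2  d→0  [deg 3]
  4: ∅  [deadlock]
  6: ∅  [deadlock]
  7: a→2  b→1  tau→8  [deg 3]
  8: a→7  b→6  [deg 2]
witness 2: d·a·a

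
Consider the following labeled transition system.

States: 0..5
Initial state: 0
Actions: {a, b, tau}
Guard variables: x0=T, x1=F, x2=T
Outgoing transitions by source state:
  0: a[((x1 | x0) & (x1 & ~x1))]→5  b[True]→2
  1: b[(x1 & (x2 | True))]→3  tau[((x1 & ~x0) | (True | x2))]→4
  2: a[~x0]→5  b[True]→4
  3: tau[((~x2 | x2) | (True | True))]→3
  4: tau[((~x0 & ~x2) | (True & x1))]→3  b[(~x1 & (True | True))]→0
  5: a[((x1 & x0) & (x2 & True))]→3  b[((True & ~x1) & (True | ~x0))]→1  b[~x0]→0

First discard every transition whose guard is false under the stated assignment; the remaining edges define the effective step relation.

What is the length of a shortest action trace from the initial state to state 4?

BFS to 4:
  Layer 0: {0}
  Layer 1: {2}
  Layer 2: {4}
depth(4)=2, e.g. b·b

Answer: 2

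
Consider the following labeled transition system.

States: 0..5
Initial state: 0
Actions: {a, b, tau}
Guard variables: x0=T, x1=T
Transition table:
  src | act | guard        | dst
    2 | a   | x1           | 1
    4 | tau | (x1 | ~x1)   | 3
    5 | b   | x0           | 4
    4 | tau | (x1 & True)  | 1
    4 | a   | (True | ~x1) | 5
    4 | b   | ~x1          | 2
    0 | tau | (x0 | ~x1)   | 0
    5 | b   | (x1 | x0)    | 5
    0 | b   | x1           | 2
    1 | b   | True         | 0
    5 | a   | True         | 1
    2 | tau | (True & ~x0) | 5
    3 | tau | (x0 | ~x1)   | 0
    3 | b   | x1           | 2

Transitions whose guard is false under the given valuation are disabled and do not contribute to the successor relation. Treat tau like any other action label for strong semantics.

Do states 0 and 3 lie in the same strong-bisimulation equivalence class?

Compute ~ classes (split until stable):
  round 0: {{0,1,2,3,4,5}}
  round 1: {{0,3},{1},{2},{4},{5}}
stable after 2 split(s): 5 block(s)
0∈{0,3}, 3∈{0,3}

Answer: BISIMILAR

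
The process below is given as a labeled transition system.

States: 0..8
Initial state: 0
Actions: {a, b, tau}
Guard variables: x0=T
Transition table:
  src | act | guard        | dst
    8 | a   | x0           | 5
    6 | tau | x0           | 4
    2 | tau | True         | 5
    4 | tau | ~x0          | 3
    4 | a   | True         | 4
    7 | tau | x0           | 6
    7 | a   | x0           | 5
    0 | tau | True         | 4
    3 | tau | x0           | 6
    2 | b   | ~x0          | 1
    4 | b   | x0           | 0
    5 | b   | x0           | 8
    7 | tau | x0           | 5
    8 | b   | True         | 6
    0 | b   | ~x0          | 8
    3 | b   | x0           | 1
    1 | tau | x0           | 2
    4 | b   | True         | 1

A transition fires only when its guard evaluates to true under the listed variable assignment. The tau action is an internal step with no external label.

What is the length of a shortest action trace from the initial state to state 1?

Answer: 2

Trace:
BFS to 1:
  depth 0: {0}
  depth 1: {4}
  depth 2: {1}
1 enters at depth 2; path tau·b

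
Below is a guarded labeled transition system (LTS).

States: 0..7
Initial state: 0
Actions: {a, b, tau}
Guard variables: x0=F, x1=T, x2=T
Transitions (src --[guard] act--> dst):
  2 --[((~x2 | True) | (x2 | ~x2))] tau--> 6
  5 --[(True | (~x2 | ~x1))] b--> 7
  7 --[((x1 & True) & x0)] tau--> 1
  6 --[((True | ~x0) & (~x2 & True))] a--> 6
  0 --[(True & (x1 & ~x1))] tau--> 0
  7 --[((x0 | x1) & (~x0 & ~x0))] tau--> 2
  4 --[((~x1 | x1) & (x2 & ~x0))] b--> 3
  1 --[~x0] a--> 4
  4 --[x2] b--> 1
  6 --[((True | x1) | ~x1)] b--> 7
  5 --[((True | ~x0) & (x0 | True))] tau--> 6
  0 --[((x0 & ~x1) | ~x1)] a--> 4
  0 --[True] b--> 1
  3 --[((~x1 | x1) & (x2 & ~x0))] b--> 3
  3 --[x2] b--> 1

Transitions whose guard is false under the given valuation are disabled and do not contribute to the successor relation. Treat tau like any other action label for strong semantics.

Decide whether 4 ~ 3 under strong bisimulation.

Bisimulation quotient by refinement:
  P[0] = {{0,1,2,3,4,5,6,7}}
  P[1] = {{0,3,4,6},{1},{2,7},{5}}
  P[2] = {{0},{1},{2},{3,4},{5},{6},{7}}
7 equivalence class(es) (converged in 3)
4∈{3,4}, 3∈{3,4}

Answer: BISIMILAR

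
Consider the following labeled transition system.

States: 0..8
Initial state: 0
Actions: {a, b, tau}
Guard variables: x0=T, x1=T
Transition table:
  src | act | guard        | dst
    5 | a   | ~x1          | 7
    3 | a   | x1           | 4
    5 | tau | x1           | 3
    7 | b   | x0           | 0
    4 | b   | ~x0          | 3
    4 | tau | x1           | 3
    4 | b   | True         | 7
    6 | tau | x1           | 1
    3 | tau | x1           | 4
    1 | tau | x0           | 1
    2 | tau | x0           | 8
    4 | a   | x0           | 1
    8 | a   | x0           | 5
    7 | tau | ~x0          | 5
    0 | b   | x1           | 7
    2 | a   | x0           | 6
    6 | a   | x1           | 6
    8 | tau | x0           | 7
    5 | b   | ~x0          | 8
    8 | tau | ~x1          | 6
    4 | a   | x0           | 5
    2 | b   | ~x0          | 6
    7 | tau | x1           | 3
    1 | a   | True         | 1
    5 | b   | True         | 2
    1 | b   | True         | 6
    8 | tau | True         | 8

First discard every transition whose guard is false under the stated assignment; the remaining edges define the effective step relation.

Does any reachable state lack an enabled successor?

Answer: DEADLOCK-FREE

Trace:
R = {0,1,2,3,4,5,6,7,8}
  0: b→7  [1 out]
  1: a→1  b→6  tau→1  [3 out]
  2: a→6  tau→8  [2 out]
  3: a→4  tau→4  [2 out]
  4: a→1  a→5  b→7  tau→3  [4 out]
  5: b→2  tau→3  [2 out]
  6: a→6  tau→1  [2 out]
  7: b→0  tau→3  [2 out]
  8: a→5  tau→7  tau→8  [3 out]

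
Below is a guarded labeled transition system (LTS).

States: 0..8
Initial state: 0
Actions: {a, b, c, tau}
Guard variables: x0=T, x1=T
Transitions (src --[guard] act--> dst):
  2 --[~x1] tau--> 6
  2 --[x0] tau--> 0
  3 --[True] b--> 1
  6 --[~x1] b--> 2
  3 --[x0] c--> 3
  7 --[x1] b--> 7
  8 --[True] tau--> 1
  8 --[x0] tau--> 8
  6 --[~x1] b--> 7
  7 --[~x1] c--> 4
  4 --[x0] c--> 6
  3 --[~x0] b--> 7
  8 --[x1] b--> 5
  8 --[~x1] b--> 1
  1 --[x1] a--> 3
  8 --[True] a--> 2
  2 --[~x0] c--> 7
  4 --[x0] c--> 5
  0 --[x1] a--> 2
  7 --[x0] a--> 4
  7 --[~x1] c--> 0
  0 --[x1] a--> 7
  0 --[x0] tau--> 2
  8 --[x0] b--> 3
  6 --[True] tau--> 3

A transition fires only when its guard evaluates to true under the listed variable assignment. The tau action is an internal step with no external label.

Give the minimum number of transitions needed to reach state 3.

Breadth-first toward 3:
  L0 = {0}
  L1 = {2,7}
  L2 = {4}
  L3 = {5,6}
  L4 = {3}
first hit 3 at d=4 via a·a·c·tau

Answer: 4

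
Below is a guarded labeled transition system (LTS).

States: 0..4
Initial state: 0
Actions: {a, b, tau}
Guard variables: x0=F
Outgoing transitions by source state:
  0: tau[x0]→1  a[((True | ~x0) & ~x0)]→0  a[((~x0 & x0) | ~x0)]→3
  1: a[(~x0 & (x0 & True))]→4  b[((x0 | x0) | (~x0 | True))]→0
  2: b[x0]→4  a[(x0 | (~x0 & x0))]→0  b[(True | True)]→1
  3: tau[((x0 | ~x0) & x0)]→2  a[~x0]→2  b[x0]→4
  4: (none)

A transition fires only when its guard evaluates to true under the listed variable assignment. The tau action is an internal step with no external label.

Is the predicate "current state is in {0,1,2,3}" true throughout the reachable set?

Allowed set {0,1,2,3}
Reachable = {0,1,2,3}
  0: safe
  1: safe
  2: safe
  3: safe

Answer: INVARIANT HOLDS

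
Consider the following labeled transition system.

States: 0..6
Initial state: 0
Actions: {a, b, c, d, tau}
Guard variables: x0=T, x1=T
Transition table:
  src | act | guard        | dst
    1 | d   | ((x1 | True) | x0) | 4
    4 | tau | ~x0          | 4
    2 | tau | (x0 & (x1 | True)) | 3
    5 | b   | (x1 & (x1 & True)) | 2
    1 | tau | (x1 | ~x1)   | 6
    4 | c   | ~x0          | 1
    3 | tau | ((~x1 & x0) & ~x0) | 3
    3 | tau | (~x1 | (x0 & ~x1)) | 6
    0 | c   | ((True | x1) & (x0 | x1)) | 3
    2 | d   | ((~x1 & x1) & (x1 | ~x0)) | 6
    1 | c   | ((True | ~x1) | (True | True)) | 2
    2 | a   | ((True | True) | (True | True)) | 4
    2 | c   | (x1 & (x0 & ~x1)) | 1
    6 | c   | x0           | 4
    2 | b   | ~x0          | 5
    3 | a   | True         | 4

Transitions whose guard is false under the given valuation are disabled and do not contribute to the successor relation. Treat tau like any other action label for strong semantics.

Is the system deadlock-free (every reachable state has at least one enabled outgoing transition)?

R = {0,3,4}
  0: c→3  [1 out]
  3: a→4  [1 out]
  4: ∅  [STUCK]
Path to 4: c·a

Answer: DEADLOCK at state 4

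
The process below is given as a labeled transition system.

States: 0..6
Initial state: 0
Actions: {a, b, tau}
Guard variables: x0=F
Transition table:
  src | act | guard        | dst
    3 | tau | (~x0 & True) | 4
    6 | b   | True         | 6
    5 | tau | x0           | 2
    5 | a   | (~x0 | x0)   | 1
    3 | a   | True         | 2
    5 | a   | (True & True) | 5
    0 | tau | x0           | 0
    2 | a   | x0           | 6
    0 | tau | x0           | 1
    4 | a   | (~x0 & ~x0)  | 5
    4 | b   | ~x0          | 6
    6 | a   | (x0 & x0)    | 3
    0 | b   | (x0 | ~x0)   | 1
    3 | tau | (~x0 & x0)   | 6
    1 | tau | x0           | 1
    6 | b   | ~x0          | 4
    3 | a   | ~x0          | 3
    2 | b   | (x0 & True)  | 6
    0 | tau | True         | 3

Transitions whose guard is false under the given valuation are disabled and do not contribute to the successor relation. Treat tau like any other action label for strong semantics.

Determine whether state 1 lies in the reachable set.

Answer: REACHABLE

Analysis:
11 transition(s) survive guard evaluation.
depth 0: {0}
depth 1: {1,3}  total {0,1,3}
depth 2: {2,4}  total {0,1,2,3,4}
depth 3: {5,6}  total {0,1,2,3,4,5,6}
Reach set: {0,1,2,3,4,5,6}
trace reaching 1: b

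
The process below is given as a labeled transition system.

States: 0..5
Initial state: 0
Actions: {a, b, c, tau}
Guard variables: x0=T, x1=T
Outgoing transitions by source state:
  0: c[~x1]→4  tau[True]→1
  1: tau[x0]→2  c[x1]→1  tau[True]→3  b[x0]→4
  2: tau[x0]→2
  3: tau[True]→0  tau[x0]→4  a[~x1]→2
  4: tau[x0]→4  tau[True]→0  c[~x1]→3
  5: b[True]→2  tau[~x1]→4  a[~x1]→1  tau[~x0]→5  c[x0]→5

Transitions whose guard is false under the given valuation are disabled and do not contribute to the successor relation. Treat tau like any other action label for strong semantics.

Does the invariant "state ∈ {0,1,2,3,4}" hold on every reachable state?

Safe = {0,1,2,3,4}
Reachable = {0,1,2,3,4}
  0: ok
  1: ok
  2: ok
  3: ok
  4: ok

Answer: INVARIANT HOLDS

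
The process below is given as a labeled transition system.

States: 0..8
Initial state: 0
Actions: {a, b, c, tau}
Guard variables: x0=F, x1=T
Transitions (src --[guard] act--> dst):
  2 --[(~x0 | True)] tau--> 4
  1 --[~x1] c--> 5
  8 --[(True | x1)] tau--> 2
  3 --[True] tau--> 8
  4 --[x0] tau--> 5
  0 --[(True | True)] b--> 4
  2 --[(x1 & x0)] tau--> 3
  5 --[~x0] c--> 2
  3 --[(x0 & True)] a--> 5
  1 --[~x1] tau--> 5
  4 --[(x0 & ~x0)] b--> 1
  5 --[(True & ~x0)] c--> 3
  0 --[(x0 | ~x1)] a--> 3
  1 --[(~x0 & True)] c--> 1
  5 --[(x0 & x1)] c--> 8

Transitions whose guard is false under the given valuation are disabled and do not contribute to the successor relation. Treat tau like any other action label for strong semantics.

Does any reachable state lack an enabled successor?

Answer: DEADLOCK at state 4

Analysis:
R = {0,4}
  0: b→4  [1 exit(s)]
  4: ∅  [STUCK]
witness 4: b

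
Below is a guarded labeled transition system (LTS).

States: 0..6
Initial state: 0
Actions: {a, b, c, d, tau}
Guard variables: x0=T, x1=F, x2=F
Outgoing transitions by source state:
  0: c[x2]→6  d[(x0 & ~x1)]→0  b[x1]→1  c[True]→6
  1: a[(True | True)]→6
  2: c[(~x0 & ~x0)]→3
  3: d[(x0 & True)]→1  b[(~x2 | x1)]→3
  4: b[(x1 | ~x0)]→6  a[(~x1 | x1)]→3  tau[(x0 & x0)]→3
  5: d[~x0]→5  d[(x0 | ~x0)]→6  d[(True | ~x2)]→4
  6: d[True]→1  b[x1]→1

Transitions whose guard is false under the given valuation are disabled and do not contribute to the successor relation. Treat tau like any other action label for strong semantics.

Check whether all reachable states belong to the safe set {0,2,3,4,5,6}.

Answer: INVARIANT VIOLATED at state 1

Analysis:
Inv-set: {0,2,3,4,5,6}
Reachable = {0,1,6}
  0: ok
  1: ✗ unsafe
  6: ok
reach 1 via c·d — violates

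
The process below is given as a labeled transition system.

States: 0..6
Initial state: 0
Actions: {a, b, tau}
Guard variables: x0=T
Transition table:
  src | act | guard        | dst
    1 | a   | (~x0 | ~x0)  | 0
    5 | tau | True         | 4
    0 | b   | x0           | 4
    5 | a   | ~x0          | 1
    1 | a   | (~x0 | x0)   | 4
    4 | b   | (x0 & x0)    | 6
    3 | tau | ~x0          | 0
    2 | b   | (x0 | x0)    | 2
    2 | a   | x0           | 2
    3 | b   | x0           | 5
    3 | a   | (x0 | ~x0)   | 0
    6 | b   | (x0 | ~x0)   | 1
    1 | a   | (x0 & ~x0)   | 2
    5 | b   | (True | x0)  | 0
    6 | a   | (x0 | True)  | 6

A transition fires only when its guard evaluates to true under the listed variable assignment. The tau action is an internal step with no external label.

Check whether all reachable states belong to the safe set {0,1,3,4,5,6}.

Answer: INVARIANT HOLDS

Trace:
Inv-set: {0,1,3,4,5,6}
Reachable = {0,1,4,6}
  0: safe
  1: safe
  4: safe
  6: safe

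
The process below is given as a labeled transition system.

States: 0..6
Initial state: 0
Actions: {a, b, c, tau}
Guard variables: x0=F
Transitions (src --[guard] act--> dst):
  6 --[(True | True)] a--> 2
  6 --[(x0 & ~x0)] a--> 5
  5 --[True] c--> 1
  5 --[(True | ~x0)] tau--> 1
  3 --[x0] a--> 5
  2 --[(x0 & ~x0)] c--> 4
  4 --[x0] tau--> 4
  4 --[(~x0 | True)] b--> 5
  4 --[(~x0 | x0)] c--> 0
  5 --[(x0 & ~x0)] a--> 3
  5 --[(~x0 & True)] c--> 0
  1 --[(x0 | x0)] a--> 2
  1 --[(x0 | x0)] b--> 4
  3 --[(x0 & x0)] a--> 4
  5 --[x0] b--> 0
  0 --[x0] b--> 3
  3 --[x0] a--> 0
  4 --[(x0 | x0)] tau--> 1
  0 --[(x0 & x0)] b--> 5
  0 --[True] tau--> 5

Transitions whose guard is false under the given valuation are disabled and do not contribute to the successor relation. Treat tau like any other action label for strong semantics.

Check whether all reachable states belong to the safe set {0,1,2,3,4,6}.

Answer: INVARIANT VIOLATED at state 5

Trace:
Inv-set: {0,1,2,3,4,6}
Reach set: {0,1,5}
  0: ✓
  1: ✓
  5: VIOLATES
reach 5 via tau — violates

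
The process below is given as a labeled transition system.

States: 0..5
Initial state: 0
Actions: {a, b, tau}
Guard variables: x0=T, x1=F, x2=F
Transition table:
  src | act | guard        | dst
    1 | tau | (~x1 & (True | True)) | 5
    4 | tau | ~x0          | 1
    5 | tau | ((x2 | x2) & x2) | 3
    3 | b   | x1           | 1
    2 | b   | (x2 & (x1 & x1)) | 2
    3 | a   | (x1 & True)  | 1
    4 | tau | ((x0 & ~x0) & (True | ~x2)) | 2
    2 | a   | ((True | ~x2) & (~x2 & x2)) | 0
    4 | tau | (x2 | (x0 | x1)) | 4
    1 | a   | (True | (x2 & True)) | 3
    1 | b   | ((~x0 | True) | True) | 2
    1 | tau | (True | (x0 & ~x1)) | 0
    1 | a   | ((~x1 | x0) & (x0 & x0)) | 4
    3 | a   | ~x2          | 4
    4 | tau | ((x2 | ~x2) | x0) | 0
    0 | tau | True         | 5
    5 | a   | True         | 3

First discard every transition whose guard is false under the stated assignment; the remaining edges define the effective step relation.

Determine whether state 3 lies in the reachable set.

After dropping false guards: 10 live edges.
depth 0: {0}
depth 1: {5}  total {0,5}
depth 2: {3}  total {0,3,5}
depth 3: {4}  total {0,3,4,5}
R = {0,3,4,5}
trace reaching 3: tau·a

Answer: REACHABLE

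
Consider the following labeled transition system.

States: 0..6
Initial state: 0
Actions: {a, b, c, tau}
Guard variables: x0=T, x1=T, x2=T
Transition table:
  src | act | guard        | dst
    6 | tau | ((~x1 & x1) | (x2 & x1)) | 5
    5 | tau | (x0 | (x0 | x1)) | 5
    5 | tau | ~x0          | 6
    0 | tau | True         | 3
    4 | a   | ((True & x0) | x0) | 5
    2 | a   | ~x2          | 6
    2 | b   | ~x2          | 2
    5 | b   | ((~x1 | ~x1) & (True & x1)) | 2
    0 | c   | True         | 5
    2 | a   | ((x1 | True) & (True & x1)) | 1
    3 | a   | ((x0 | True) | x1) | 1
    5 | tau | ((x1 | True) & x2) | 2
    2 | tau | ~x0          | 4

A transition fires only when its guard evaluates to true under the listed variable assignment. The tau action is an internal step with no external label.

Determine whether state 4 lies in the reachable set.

Answer: UNREACHABLE

Working:
Guard filter leaves 8 enabled edge(s).
depth 0: {0}
depth 1: {3,5}  now seen {0,3,5}
depth 2: {1,2}  now seen {0,1,2,3,5}
R = {0,1,2,3,5}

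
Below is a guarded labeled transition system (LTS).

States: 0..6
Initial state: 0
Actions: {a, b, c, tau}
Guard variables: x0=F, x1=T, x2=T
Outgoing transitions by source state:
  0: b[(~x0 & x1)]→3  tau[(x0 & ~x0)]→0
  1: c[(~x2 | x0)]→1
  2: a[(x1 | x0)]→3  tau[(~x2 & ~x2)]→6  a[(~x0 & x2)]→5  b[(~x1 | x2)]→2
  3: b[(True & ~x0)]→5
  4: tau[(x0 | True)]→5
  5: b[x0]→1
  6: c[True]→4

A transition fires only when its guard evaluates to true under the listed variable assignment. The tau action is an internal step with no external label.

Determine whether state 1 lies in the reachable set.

Answer: UNREACHABLE

Working:
7 transition(s) survive guard evaluation.
Layer 0: {0}
Layer 1: {3}  now seen {0,3}
Layer 2: {5}  now seen {0,3,5}
Reach set: {0,3,5}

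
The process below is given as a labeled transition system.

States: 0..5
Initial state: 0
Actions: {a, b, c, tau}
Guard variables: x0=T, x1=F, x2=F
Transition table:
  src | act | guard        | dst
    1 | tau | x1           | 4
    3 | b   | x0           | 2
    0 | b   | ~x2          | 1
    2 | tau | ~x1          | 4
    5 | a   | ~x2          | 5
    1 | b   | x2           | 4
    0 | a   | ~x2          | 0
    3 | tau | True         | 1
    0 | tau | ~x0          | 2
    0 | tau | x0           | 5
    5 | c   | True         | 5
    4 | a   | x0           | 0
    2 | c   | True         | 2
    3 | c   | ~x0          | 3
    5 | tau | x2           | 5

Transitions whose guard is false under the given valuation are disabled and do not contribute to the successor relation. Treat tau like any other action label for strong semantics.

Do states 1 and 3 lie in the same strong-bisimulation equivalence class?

Answer: NOT BISIMILAR

Trace:
Refine partition for ~:
  π0 = {{0,1,2,3,4,5}}
  π1 = {{0},{1},{2},{3},{4},{5}}
Fixed point at round 2; 6 class(es).
[1]={1}  [3]={3}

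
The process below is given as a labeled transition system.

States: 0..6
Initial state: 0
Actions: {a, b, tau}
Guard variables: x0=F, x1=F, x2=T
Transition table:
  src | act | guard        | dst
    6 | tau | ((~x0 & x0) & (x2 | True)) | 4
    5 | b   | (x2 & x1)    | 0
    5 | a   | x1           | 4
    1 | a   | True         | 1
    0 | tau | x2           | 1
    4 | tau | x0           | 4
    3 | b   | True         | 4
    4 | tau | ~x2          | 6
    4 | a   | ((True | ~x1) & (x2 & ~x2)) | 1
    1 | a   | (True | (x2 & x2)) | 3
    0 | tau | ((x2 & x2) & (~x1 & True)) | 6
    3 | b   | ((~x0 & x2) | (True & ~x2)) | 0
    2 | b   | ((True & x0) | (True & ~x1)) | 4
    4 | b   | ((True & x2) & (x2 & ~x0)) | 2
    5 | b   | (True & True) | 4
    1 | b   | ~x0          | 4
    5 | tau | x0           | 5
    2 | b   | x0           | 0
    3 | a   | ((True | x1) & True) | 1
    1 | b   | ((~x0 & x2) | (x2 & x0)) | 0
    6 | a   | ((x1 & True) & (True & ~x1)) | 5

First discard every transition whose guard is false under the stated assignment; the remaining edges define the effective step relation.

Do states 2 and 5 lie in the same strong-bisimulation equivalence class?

Refine partition for ~:
  P[0] = {{0,1,2,3,4,5,6}}
  P[1] = {{0},{1,3},{2,4,5},{6}}
4 equivalence class(es) (converged in 2)
[2]={2,4,5}  [5]={2,4,5}

Answer: BISIMILAR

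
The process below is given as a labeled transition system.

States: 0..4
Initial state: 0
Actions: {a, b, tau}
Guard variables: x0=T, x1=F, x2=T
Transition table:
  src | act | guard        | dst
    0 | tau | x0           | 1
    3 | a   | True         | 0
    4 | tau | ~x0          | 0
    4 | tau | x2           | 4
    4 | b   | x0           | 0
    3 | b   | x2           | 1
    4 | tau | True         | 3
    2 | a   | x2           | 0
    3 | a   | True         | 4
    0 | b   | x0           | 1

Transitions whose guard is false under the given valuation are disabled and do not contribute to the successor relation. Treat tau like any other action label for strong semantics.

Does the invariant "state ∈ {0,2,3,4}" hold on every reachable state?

Answer: INVARIANT VIOLATED at state 1

Trace:
Safe = {0,2,3,4}
Reachable = {0,1}
  0: safe
  1: VIOLATES
counterexample path to 1: tau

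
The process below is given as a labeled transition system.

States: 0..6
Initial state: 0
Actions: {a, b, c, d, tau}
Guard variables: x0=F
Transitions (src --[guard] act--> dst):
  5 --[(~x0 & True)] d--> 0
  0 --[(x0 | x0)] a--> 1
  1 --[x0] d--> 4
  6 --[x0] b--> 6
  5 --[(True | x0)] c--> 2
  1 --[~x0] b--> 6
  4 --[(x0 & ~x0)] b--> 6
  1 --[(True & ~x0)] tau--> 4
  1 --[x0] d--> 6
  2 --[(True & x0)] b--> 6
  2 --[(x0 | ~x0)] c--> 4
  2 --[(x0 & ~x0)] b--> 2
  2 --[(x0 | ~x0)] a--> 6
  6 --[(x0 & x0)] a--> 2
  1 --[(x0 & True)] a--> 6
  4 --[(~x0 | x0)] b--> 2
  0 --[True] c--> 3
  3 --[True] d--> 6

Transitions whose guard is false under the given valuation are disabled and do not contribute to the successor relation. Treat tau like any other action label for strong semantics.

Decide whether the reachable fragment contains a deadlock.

Answer: DEADLOCK at state 6

Analysis:
Reachable = {0,3,6}
  0: c→3  [deg 1]
  3: d→6  [deg 1]
  6: ∅  [no exit]
Path to 6: c·d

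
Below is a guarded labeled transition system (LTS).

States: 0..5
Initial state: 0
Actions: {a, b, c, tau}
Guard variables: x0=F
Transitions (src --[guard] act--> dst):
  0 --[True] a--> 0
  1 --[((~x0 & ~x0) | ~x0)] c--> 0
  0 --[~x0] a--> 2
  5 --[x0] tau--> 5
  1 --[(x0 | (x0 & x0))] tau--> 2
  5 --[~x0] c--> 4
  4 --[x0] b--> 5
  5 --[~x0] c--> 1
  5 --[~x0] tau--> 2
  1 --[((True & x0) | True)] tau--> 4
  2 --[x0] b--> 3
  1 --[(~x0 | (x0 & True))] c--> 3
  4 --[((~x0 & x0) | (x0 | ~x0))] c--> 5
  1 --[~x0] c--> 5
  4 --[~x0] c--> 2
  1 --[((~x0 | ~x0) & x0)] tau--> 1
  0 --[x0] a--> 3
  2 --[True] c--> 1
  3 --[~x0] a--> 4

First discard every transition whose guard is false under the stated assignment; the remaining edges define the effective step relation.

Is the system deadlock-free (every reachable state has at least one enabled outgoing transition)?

Reachable = {0,1,2,3,4,5}
  0: a→0  a→2  [2 exit(s)]
  1: c→0  c→3  c→5  tau→4  [4 exit(s)]
  2: c→1  [1 exit(s)]
  3: a→4  [1 exit(s)]
  4: c→2  c→5  [2 exit(s)]
  5: c→1  c→4  tau→2  [3 exit(s)]

Answer: DEADLOCK-FREE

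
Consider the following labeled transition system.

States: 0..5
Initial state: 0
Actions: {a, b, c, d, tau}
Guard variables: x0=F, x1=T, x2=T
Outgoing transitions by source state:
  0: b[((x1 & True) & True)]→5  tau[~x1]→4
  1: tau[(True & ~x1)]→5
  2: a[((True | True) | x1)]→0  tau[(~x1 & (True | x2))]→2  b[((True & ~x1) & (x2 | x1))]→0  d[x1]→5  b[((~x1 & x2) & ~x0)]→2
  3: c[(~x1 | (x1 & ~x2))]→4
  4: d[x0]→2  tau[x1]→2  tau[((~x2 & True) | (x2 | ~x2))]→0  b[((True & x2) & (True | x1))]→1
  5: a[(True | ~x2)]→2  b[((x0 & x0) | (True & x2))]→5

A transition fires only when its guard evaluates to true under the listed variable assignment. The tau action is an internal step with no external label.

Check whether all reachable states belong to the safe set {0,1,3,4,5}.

Allowed set {0,1,3,4,5}
R = {0,2,5}
  0: ok
  2: ✗ unsafe
  5: ok
counterexample path to 2: b·a

Answer: INVARIANT VIOLATED at state 2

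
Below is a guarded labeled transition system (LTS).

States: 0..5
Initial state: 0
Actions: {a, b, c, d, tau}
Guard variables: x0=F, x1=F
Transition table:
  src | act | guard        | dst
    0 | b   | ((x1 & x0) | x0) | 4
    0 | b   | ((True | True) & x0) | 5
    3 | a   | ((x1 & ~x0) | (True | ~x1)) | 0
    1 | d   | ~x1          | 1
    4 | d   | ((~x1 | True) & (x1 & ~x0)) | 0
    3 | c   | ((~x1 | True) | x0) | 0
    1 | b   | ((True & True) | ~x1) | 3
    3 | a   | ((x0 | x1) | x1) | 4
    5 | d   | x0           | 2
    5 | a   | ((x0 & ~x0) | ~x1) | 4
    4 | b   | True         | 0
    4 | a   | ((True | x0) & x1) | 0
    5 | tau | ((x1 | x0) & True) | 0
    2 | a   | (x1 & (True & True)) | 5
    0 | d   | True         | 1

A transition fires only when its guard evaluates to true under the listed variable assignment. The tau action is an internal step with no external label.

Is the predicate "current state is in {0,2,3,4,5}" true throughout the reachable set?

Answer: INVARIANT VIOLATED at state 1

Working:
Allowed set {0,2,3,4,5}
Reach set: {0,1,3}
  0: ✓
  1: outside
  3: ✓
reach 1 via d — violates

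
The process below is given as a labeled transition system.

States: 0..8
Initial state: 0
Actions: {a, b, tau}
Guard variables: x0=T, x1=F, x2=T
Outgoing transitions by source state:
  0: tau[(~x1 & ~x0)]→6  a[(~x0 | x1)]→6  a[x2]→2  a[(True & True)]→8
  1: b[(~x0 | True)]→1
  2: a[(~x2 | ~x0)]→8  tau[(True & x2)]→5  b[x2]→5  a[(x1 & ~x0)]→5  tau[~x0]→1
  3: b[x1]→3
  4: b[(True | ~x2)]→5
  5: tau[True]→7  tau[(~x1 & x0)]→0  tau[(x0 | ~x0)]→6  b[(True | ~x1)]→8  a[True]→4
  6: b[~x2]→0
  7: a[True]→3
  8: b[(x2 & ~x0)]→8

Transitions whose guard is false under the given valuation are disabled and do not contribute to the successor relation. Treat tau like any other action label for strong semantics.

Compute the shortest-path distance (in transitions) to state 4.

Answer: 3

Trace:
Breadth-first toward 4:
  Layer 0: {0}
  Layer 1: {2,8}
  Layer 2: {5}
  Layer 3: {4,6,7}
first hit 4 at d=3 via a·b·a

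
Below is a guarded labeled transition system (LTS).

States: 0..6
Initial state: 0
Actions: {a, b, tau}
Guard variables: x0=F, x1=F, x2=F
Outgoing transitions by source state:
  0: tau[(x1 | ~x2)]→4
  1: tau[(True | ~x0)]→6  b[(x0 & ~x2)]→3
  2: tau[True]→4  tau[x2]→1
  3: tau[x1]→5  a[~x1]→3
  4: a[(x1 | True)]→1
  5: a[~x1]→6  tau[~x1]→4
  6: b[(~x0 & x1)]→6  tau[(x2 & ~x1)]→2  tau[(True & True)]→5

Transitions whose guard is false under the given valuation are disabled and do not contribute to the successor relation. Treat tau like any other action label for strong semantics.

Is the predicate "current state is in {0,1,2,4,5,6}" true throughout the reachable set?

Inv-set: {0,1,2,4,5,6}
Reach set: {0,1,4,5,6}
  0: ✓
  1: ✓
  4: ✓
  5: ✓
  6: ✓

Answer: INVARIANT HOLDS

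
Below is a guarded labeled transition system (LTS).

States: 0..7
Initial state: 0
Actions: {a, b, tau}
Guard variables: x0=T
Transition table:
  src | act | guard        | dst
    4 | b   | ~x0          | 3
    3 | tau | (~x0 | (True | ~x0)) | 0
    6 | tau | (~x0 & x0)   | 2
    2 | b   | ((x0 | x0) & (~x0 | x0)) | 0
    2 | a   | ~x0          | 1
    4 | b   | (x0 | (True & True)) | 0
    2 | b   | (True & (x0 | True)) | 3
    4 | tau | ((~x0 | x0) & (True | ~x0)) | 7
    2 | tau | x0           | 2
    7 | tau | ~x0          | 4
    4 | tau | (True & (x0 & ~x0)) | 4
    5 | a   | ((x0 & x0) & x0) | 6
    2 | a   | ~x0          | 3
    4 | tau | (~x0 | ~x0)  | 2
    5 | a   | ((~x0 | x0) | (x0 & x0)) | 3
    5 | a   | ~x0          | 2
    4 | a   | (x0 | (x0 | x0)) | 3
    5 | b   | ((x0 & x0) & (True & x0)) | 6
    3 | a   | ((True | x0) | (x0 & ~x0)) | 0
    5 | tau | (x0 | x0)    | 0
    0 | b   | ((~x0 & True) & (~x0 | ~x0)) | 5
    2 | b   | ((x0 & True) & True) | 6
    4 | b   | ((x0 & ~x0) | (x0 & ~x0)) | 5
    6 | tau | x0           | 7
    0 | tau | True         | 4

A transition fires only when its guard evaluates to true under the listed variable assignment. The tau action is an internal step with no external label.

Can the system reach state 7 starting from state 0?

15 transition(s) survive guard evaluation.
L0 = {0}
L1 = {4}  total {0,4}
L2 = {3,7}  total {0,3,4,7}
Reach set: {0,3,4,7}
witness 7: tau·tau

Answer: REACHABLE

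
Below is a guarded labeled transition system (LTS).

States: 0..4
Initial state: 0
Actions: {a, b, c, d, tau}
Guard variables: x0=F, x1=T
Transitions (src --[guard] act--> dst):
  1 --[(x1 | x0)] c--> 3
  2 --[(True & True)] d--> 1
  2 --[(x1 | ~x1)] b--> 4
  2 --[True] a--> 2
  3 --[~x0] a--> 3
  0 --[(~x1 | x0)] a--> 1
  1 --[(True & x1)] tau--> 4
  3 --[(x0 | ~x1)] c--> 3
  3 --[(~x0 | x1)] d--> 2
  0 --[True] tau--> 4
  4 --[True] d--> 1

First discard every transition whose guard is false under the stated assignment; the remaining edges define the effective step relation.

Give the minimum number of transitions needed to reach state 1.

BFS to 1:
  L0 = {0}
  L1 = {4}
  L2 = {1}
1 enters at depth 2; path tau·d

Answer: 2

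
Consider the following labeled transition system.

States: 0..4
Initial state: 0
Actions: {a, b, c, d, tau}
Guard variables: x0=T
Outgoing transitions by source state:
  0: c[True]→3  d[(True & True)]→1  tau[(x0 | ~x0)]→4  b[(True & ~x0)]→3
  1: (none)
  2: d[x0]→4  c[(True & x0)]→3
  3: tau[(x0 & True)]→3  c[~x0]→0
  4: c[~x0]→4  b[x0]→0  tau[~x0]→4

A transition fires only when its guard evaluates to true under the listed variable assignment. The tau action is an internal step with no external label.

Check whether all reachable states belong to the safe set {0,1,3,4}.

Answer: INVARIANT HOLDS

Analysis:
Allowed set {0,1,3,4}
R = {0,1,3,4}
  0: ✓
  1: ✓
  3: ✓
  4: ✓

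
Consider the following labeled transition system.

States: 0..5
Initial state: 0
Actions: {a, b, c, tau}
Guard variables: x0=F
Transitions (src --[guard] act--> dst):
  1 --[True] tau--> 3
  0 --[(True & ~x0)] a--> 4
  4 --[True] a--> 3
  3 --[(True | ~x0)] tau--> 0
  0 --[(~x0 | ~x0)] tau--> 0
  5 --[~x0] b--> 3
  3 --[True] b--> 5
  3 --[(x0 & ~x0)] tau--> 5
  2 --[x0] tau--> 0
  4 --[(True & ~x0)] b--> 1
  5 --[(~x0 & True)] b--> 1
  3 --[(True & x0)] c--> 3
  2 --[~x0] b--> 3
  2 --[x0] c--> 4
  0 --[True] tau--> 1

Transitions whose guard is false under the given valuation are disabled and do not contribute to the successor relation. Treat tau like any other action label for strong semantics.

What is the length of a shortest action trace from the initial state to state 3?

Answer: 2

Trace:
BFS to 3:
  depth 0: {0}
  depth 1: {1,4}
  depth 2: {3}
first hit 3 at d=2 via a·a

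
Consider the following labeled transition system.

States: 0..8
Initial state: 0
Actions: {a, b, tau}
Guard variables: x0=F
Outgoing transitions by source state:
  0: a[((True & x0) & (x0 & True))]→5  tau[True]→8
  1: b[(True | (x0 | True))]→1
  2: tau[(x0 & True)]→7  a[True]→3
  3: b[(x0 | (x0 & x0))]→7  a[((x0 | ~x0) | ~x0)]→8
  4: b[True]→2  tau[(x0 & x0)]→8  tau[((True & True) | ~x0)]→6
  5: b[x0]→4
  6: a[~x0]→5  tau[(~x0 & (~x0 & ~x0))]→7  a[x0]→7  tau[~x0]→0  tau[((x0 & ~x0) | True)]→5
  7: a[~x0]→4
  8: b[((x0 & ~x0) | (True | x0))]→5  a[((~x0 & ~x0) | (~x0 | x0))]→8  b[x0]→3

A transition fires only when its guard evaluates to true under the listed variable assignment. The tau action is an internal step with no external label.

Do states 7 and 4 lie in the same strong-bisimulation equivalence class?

Answer: NOT BISIMILAR

Working:
Refine partition for ~:
  π0 = {{0,1,2,3,4,5,6,7,8}}
  π1 = {{0},{1},{2,3,7},{4},{5},{6},{8}}
  π2 = {{0},{1},{2},{3},{4},{5},{6},{7},{8}}
Fixed point at round 3; 9 class(es).
[7]={7}  [4]={4}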